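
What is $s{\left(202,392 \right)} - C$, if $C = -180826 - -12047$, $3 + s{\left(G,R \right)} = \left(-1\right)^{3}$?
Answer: $168775$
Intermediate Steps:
$s{\left(G,R \right)} = -4$ ($s{\left(G,R \right)} = -3 + \left(-1\right)^{3} = -3 - 1 = -4$)
$C = -168779$ ($C = -180826 + 12047 = -168779$)
$s{\left(202,392 \right)} - C = -4 - -168779 = -4 + 168779 = 168775$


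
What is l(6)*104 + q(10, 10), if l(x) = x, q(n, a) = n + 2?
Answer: 636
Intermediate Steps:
q(n, a) = 2 + n
l(6)*104 + q(10, 10) = 6*104 + (2 + 10) = 624 + 12 = 636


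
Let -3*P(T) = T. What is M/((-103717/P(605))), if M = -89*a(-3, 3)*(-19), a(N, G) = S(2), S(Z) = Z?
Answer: 2046110/311151 ≈ 6.5759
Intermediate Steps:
a(N, G) = 2
P(T) = -T/3
M = 3382 (M = -89*2*(-19) = -178*(-19) = 3382)
M/((-103717/P(605))) = 3382/((-103717/((-1/3*605)))) = 3382/((-103717/(-605/3))) = 3382/((-103717*(-3/605))) = 3382/(311151/605) = 3382*(605/311151) = 2046110/311151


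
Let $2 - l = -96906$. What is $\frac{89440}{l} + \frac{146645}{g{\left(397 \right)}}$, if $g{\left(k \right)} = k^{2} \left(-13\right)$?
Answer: $\frac{42261015705}{49639112159} \approx 0.85137$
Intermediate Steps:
$g{\left(k \right)} = - 13 k^{2}$
$l = 96908$ ($l = 2 - -96906 = 2 + 96906 = 96908$)
$\frac{89440}{l} + \frac{146645}{g{\left(397 \right)}} = \frac{89440}{96908} + \frac{146645}{\left(-13\right) 397^{2}} = 89440 \cdot \frac{1}{96908} + \frac{146645}{\left(-13\right) 157609} = \frac{22360}{24227} + \frac{146645}{-2048917} = \frac{22360}{24227} + 146645 \left(- \frac{1}{2048917}\right) = \frac{22360}{24227} - \frac{146645}{2048917} = \frac{42261015705}{49639112159}$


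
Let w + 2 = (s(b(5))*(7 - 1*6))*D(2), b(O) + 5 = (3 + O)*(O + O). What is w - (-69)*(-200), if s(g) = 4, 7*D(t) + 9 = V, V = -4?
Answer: -96666/7 ≈ -13809.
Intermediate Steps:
b(O) = -5 + 2*O*(3 + O) (b(O) = -5 + (3 + O)*(O + O) = -5 + (3 + O)*(2*O) = -5 + 2*O*(3 + O))
D(t) = -13/7 (D(t) = -9/7 + (⅐)*(-4) = -9/7 - 4/7 = -13/7)
w = -66/7 (w = -2 + (4*(7 - 1*6))*(-13/7) = -2 + (4*(7 - 6))*(-13/7) = -2 + (4*1)*(-13/7) = -2 + 4*(-13/7) = -2 - 52/7 = -66/7 ≈ -9.4286)
w - (-69)*(-200) = -66/7 - (-69)*(-200) = -66/7 - 1*13800 = -66/7 - 13800 = -96666/7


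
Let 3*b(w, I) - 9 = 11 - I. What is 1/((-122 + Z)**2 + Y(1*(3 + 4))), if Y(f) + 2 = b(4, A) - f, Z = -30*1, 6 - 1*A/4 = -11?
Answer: 1/23079 ≈ 4.3329e-5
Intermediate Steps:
A = 68 (A = 24 - 4*(-11) = 24 + 44 = 68)
b(w, I) = 20/3 - I/3 (b(w, I) = 3 + (11 - I)/3 = 3 + (11/3 - I/3) = 20/3 - I/3)
Z = -30
Y(f) = -18 - f (Y(f) = -2 + ((20/3 - 1/3*68) - f) = -2 + ((20/3 - 68/3) - f) = -2 + (-16 - f) = -18 - f)
1/((-122 + Z)**2 + Y(1*(3 + 4))) = 1/((-122 - 30)**2 + (-18 - (3 + 4))) = 1/((-152)**2 + (-18 - 7)) = 1/(23104 + (-18 - 1*7)) = 1/(23104 + (-18 - 7)) = 1/(23104 - 25) = 1/23079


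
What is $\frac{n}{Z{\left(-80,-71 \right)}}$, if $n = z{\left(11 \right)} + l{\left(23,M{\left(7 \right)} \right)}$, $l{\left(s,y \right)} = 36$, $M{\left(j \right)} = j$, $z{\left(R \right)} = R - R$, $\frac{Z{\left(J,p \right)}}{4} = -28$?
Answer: $- \frac{9}{28} \approx -0.32143$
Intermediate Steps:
$Z{\left(J,p \right)} = -112$ ($Z{\left(J,p \right)} = 4 \left(-28\right) = -112$)
$z{\left(R \right)} = 0$
$n = 36$ ($n = 0 + 36 = 36$)
$\frac{n}{Z{\left(-80,-71 \right)}} = \frac{36}{-112} = 36 \left(- \frac{1}{112}\right) = - \frac{9}{28}$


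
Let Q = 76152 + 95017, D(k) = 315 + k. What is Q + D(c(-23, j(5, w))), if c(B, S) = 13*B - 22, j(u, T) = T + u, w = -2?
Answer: 171163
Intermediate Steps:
c(B, S) = -22 + 13*B
Q = 171169
Q + D(c(-23, j(5, w))) = 171169 + (315 + (-22 + 13*(-23))) = 171169 + (315 + (-22 - 299)) = 171169 + (315 - 321) = 171169 - 6 = 171163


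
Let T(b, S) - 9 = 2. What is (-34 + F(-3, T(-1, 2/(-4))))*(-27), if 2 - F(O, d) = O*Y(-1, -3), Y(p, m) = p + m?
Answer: 1188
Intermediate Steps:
T(b, S) = 11 (T(b, S) = 9 + 2 = 11)
Y(p, m) = m + p
F(O, d) = 2 + 4*O (F(O, d) = 2 - O*(-3 - 1) = 2 - O*(-4) = 2 - (-4)*O = 2 + 4*O)
(-34 + F(-3, T(-1, 2/(-4))))*(-27) = (-34 + (2 + 4*(-3)))*(-27) = (-34 + (2 - 12))*(-27) = (-34 - 10)*(-27) = -44*(-27) = 1188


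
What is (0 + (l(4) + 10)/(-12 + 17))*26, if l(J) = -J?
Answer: 156/5 ≈ 31.200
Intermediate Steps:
(0 + (l(4) + 10)/(-12 + 17))*26 = (0 + (-1*4 + 10)/(-12 + 17))*26 = (0 + (-4 + 10)/5)*26 = (0 + 6*(⅕))*26 = (0 + 6/5)*26 = (6/5)*26 = 156/5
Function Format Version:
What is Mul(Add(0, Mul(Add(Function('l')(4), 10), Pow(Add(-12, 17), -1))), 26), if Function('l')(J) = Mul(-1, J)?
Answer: Rational(156, 5) ≈ 31.200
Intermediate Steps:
Mul(Add(0, Mul(Add(Function('l')(4), 10), Pow(Add(-12, 17), -1))), 26) = Mul(Add(0, Mul(Add(Mul(-1, 4), 10), Pow(Add(-12, 17), -1))), 26) = Mul(Add(0, Mul(Add(-4, 10), Pow(5, -1))), 26) = Mul(Add(0, Mul(6, Rational(1, 5))), 26) = Mul(Add(0, Rational(6, 5)), 26) = Mul(Rational(6, 5), 26) = Rational(156, 5)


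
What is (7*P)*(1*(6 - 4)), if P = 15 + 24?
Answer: 546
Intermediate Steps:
P = 39
(7*P)*(1*(6 - 4)) = (7*39)*(1*(6 - 4)) = 273*(1*2) = 273*2 = 546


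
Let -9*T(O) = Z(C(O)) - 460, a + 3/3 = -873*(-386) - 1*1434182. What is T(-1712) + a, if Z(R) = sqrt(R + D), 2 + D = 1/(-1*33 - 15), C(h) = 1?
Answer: -9874385/9 - 7*I*sqrt(3)/108 ≈ -1.0972e+6 - 0.11226*I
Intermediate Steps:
D = -97/48 (D = -2 + 1/(-1*33 - 15) = -2 + 1/(-33 - 15) = -2 + 1/(-48) = -2 - 1/48 = -97/48 ≈ -2.0208)
Z(R) = sqrt(-97/48 + R) (Z(R) = sqrt(R - 97/48) = sqrt(-97/48 + R))
a = -1097205 (a = -1 + (-873*(-386) - 1*1434182) = -1 + (336978 - 1434182) = -1 - 1097204 = -1097205)
T(O) = 460/9 - 7*I*sqrt(3)/108 (T(O) = -(sqrt(-291 + 144*1)/12 - 460)/9 = -(sqrt(-291 + 144)/12 - 460)/9 = -(sqrt(-147)/12 - 460)/9 = -((7*I*sqrt(3))/12 - 460)/9 = -(7*I*sqrt(3)/12 - 460)/9 = -(-460 + 7*I*sqrt(3)/12)/9 = 460/9 - 7*I*sqrt(3)/108)
T(-1712) + a = (460/9 - 7*I*sqrt(3)/108) - 1097205 = -9874385/9 - 7*I*sqrt(3)/108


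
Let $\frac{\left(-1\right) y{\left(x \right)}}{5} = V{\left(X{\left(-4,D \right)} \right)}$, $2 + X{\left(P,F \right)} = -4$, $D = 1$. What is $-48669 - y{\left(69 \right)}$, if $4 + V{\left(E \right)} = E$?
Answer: $-48719$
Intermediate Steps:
$X{\left(P,F \right)} = -6$ ($X{\left(P,F \right)} = -2 - 4 = -6$)
$V{\left(E \right)} = -4 + E$
$y{\left(x \right)} = 50$ ($y{\left(x \right)} = - 5 \left(-4 - 6\right) = \left(-5\right) \left(-10\right) = 50$)
$-48669 - y{\left(69 \right)} = -48669 - 50 = -48719$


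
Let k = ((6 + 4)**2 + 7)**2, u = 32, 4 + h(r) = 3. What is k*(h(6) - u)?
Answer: -377817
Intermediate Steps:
h(r) = -1 (h(r) = -4 + 3 = -1)
k = 11449 (k = (10**2 + 7)**2 = (100 + 7)**2 = 107**2 = 11449)
k*(h(6) - u) = 11449*(-1 - 1*32) = 11449*(-1 - 32) = 11449*(-33) = -377817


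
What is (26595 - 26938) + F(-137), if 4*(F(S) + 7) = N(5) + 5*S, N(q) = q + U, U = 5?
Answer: -2075/4 ≈ -518.75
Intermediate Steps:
N(q) = 5 + q (N(q) = q + 5 = 5 + q)
F(S) = -9/2 + 5*S/4 (F(S) = -7 + ((5 + 5) + 5*S)/4 = -7 + (10 + 5*S)/4 = -7 + (5/2 + 5*S/4) = -9/2 + 5*S/4)
(26595 - 26938) + F(-137) = (26595 - 26938) + (-9/2 + (5/4)*(-137)) = -343 + (-9/2 - 685/4) = -343 - 703/4 = -2075/4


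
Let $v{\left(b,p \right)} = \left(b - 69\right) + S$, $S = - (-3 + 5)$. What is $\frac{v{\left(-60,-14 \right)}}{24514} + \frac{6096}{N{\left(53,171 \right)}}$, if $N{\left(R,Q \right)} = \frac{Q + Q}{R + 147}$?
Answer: $\frac{4981237333}{1397298} \approx 3564.9$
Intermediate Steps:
$S = -2$ ($S = \left(-1\right) 2 = -2$)
$v{\left(b,p \right)} = -71 + b$ ($v{\left(b,p \right)} = \left(b - 69\right) - 2 = \left(-69 + b\right) - 2 = -71 + b$)
$N{\left(R,Q \right)} = \frac{2 Q}{147 + R}$
$\frac{v{\left(-60,-14 \right)}}{24514} + \frac{6096}{N{\left(53,171 \right)}} = \frac{-71 - 60}{24514} + \frac{6096}{2 \cdot 171 \frac{1}{147 + 53}} = \left(-131\right) \frac{1}{24514} + \frac{6096}{2 \cdot 171 \cdot \frac{1}{200}} = - \frac{131}{24514} + \frac{6096}{2 \cdot 171 \cdot \frac{1}{200}} = - \frac{131}{24514} + \frac{6096}{\frac{171}{100}} = - \frac{131}{24514} + 6096 \cdot \frac{100}{171} = - \frac{131}{24514} + \frac{203200}{57} = \frac{4981237333}{1397298}$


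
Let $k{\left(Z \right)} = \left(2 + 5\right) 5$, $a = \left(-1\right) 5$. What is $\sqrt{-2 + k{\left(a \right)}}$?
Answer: $\sqrt{33} \approx 5.7446$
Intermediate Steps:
$a = -5$
$k{\left(Z \right)} = 35$ ($k{\left(Z \right)} = 7 \cdot 5 = 35$)
$\sqrt{-2 + k{\left(a \right)}} = \sqrt{-2 + 35} = \sqrt{33}$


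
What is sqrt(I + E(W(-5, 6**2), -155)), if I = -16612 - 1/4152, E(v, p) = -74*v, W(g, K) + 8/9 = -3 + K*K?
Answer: I*sqrt(483678499694)/2076 ≈ 335.0*I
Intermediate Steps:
W(g, K) = -35/9 + K**2 (W(g, K) = -8/9 + (-3 + K*K) = -8/9 + (-3 + K**2) = -35/9 + K**2)
I = -68973025/4152 (I = -16612 - 1*1/4152 = -16612 - 1/4152 = -68973025/4152 ≈ -16612.)
sqrt(I + E(W(-5, 6**2), -155)) = sqrt(-68973025/4152 - 74*(-35/9 + (6**2)**2)) = sqrt(-68973025/4152 - 74*(-35/9 + 36**2)) = sqrt(-68973025/4152 - 74*(-35/9 + 1296)) = sqrt(-68973025/4152 - 74*11629/9) = sqrt(-68973025/4152 - 860546/9) = sqrt(-1397914739/12456) = I*sqrt(483678499694)/2076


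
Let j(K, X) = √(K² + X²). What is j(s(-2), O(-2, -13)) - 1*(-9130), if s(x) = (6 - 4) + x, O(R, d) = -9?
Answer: 9139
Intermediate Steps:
s(x) = 2 + x
j(s(-2), O(-2, -13)) - 1*(-9130) = √((2 - 2)² + (-9)²) - 1*(-9130) = √(0² + 81) + 9130 = √(0 + 81) + 9130 = √81 + 9130 = 9 + 9130 = 9139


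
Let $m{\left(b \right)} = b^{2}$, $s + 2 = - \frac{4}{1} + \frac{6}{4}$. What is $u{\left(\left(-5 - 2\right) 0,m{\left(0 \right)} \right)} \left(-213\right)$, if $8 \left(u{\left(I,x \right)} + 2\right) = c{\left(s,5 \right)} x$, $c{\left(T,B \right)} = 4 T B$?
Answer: $426$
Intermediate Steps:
$s = - \frac{9}{2}$ ($s = -2 + \left(- \frac{4}{1} + \frac{6}{4}\right) = -2 + \left(\left(-4\right) 1 + 6 \cdot \frac{1}{4}\right) = -2 + \left(-4 + \frac{3}{2}\right) = -2 - \frac{5}{2} = - \frac{9}{2} \approx -4.5$)
$c{\left(T,B \right)} = 4 B T$
$u{\left(I,x \right)} = -2 - \frac{45 x}{4}$ ($u{\left(I,x \right)} = -2 + \frac{4 \cdot 5 \left(- \frac{9}{2}\right) x}{8} = -2 + \frac{\left(-90\right) x}{8} = -2 - \frac{45 x}{4}$)
$u{\left(\left(-5 - 2\right) 0,m{\left(0 \right)} \right)} \left(-213\right) = \left(-2 - \frac{45 \cdot 0^{2}}{4}\right) \left(-213\right) = \left(-2 - 0\right) \left(-213\right) = \left(-2 + 0\right) \left(-213\right) = \left(-2\right) \left(-213\right) = 426$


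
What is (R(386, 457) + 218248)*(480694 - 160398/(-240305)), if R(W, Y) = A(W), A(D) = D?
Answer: 1942703218719624/18485 ≈ 1.0510e+11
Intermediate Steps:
R(W, Y) = W
(R(386, 457) + 218248)*(480694 - 160398/(-240305)) = (386 + 218248)*(480694 - 160398/(-240305)) = 218634*(480694 - 160398*(-1/240305)) = 218634*(480694 + 160398/240305) = 218634*(115513332068/240305) = 1942703218719624/18485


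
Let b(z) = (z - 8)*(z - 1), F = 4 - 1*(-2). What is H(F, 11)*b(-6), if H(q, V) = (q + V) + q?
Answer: 2254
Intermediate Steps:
F = 6 (F = 4 + 2 = 6)
H(q, V) = V + 2*q (H(q, V) = (V + q) + q = V + 2*q)
b(z) = (-1 + z)*(-8 + z) (b(z) = (-8 + z)*(-1 + z) = (-1 + z)*(-8 + z))
H(F, 11)*b(-6) = (11 + 2*6)*(8 + (-6)² - 9*(-6)) = (11 + 12)*(8 + 36 + 54) = 23*98 = 2254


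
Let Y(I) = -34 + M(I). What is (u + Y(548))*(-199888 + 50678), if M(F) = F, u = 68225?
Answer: -10256546190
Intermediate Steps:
Y(I) = -34 + I
(u + Y(548))*(-199888 + 50678) = (68225 + (-34 + 548))*(-199888 + 50678) = (68225 + 514)*(-149210) = 68739*(-149210) = -10256546190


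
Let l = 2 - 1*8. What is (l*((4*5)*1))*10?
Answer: -1200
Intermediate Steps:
l = -6 (l = 2 - 8 = -6)
(l*((4*5)*1))*10 = -6*4*5*10 = -120*10 = -1200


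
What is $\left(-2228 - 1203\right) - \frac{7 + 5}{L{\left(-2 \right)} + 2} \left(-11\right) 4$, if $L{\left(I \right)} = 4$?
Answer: $-3343$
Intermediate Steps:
$\left(-2228 - 1203\right) - \frac{7 + 5}{L{\left(-2 \right)} + 2} \left(-11\right) 4 = \left(-2228 - 1203\right) - \frac{7 + 5}{4 + 2} \left(-11\right) 4 = \left(-2228 - 1203\right) - \frac{12}{6} \left(-11\right) 4 = -3431 - 12 \cdot \frac{1}{6} \left(-11\right) 4 = -3431 - 2 \left(-11\right) 4 = -3431 - \left(-22\right) 4 = -3431 - -88 = -3431 + 88 = -3343$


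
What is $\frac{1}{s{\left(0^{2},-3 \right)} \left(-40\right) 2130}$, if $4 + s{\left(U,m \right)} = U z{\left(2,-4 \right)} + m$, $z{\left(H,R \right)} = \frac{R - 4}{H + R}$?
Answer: $\frac{1}{596400} \approx 1.6767 \cdot 10^{-6}$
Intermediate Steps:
$z{\left(H,R \right)} = \frac{-4 + R}{H + R}$
$s{\left(U,m \right)} = -4 + m + 4 U$ ($s{\left(U,m \right)} = -4 + \left(U \frac{-4 - 4}{2 - 4} + m\right) = -4 + \left(U \frac{1}{-2} \left(-8\right) + m\right) = -4 + \left(U \left(\left(- \frac{1}{2}\right) \left(-8\right)\right) + m\right) = -4 + \left(U 4 + m\right) = -4 + \left(4 U + m\right) = -4 + \left(m + 4 U\right) = -4 + m + 4 U$)
$\frac{1}{s{\left(0^{2},-3 \right)} \left(-40\right) 2130} = \frac{1}{\left(-4 - 3 + 4 \cdot 0^{2}\right) \left(-40\right) 2130} = \frac{1}{\left(-4 - 3 + 4 \cdot 0\right) \left(-40\right) 2130} = \frac{1}{\left(-4 - 3 + 0\right) \left(-40\right) 2130} = \frac{1}{\left(-7\right) \left(-40\right) 2130} = \frac{1}{280 \cdot 2130} = \frac{1}{596400}$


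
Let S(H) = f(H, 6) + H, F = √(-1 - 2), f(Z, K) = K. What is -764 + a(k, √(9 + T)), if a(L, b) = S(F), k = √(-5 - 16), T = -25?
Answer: -758 + I*√3 ≈ -758.0 + 1.732*I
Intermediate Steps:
F = I*√3 (F = √(-3) = I*√3 ≈ 1.732*I)
S(H) = 6 + H
k = I*√21 (k = √(-21) = I*√21 ≈ 4.5826*I)
a(L, b) = 6 + I*√3
-764 + a(k, √(9 + T)) = -764 + (6 + I*√3) = -758 + I*√3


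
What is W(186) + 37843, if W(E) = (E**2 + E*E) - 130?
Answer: 106905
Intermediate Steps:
W(E) = -130 + 2*E**2 (W(E) = (E**2 + E**2) - 130 = 2*E**2 - 130 = -130 + 2*E**2)
W(186) + 37843 = (-130 + 2*186**2) + 37843 = (-130 + 2*34596) + 37843 = (-130 + 69192) + 37843 = 69062 + 37843 = 106905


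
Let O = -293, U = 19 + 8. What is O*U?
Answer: -7911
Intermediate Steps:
U = 27
O*U = -293*27 = -7911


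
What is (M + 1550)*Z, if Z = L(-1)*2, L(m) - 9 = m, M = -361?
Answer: 19024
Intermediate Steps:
L(m) = 9 + m
Z = 16 (Z = (9 - 1)*2 = 8*2 = 16)
(M + 1550)*Z = (-361 + 1550)*16 = 1189*16 = 19024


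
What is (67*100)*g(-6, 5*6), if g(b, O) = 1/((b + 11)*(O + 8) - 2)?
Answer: 1675/47 ≈ 35.638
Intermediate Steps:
g(b, O) = 1/(-2 + (8 + O)*(11 + b)) (g(b, O) = 1/((11 + b)*(8 + O) - 2) = 1/((8 + O)*(11 + b) - 2) = 1/(-2 + (8 + O)*(11 + b)))
(67*100)*g(-6, 5*6) = (67*100)/(86 + 8*(-6) + 11*(5*6) + (5*6)*(-6)) = 6700/(86 - 48 + 11*30 + 30*(-6)) = 6700/(86 - 48 + 330 - 180) = 6700/188 = 6700*(1/188) = 1675/47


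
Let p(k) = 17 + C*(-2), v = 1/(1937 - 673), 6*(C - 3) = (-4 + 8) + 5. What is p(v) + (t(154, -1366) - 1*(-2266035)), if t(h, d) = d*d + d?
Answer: 4130633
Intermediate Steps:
t(h, d) = d + d**2 (t(h, d) = d**2 + d = d + d**2)
C = 9/2 (C = 3 + ((-4 + 8) + 5)/6 = 3 + (4 + 5)/6 = 3 + (1/6)*9 = 3 + 3/2 = 9/2 ≈ 4.5000)
v = 1/1264 ≈ 0.00079114
p(k) = 8 (p(k) = 17 + (9/2)*(-2) = 17 - 9 = 8)
p(v) + (t(154, -1366) - 1*(-2266035)) = 8 + (-1366*(1 - 1366) - 1*(-2266035)) = 8 + (-1366*(-1365) + 2266035) = 8 + (1864590 + 2266035) = 8 + 4130625 = 4130633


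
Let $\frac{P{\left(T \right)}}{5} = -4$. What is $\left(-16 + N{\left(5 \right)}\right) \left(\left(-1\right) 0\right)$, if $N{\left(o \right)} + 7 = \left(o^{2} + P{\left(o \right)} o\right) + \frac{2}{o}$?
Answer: $0$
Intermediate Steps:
$P{\left(T \right)} = -20$ ($P{\left(T \right)} = 5 \left(-4\right) = -20$)
$N{\left(o \right)} = -7 + o^{2} - 20 o + \frac{2}{o}$ ($N{\left(o \right)} = -7 + \left(\left(o^{2} - 20 o\right) + \frac{2}{o}\right) = -7 + \left(o^{2} - 20 o + \frac{2}{o}\right) = -7 + o^{2} - 20 o + \frac{2}{o}$)
$\left(-16 + N{\left(5 \right)}\right) \left(\left(-1\right) 0\right) = \left(-16 + \left(-7 + 5^{2} - 100 + \frac{2}{5}\right)\right) \left(\left(-1\right) 0\right) = \left(-16 + \left(-7 + 25 - 100 + 2 \cdot \frac{1}{5}\right)\right) 0 = \left(-16 + \left(-7 + 25 - 100 + \frac{2}{5}\right)\right) 0 = \left(-16 - \frac{408}{5}\right) 0 = \left(- \frac{488}{5}\right) 0 = 0$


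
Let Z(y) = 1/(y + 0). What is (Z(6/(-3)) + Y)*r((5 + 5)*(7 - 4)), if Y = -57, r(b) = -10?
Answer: 575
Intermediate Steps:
Z(y) = 1/y
(Z(6/(-3)) + Y)*r((5 + 5)*(7 - 4)) = (1/(6/(-3)) - 57)*(-10) = (1/(6*(-1/3)) - 57)*(-10) = (1/(-2) - 57)*(-10) = (-1/2 - 57)*(-10) = -115/2*(-10) = 575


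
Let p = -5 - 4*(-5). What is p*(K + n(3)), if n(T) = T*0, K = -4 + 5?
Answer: 15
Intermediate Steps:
p = 15 (p = -5 + 20 = 15)
K = 1
n(T) = 0
p*(K + n(3)) = 15*(1 + 0) = 15*1 = 15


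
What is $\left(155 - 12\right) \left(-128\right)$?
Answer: $-18304$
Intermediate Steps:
$\left(155 - 12\right) \left(-128\right) = 143 \left(-128\right) = -18304$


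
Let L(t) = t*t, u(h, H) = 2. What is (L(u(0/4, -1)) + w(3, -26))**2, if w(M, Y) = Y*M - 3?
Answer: 5929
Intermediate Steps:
L(t) = t**2
w(M, Y) = -3 + M*Y (w(M, Y) = M*Y - 3 = -3 + M*Y)
(L(u(0/4, -1)) + w(3, -26))**2 = (2**2 + (-3 + 3*(-26)))**2 = (4 + (-3 - 78))**2 = (4 - 81)**2 = (-77)**2 = 5929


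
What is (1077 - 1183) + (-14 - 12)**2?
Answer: 570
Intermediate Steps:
(1077 - 1183) + (-14 - 12)**2 = -106 + (-26)**2 = -106 + 676 = 570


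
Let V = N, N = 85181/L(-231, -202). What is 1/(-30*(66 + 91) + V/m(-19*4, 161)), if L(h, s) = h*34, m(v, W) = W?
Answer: -1264494/5955851921 ≈ -0.00021231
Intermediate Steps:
L(h, s) = 34*h
N = -85181/7854 (N = 85181/((34*(-231))) = 85181/(-7854) = 85181*(-1/7854) = -85181/7854 ≈ -10.846)
V = -85181/7854 ≈ -10.846
1/(-30*(66 + 91) + V/m(-19*4, 161)) = 1/(-30*(66 + 91) - 85181/7854/161) = 1/(-30*157 - 85181/7854*1/161) = 1/(-4710 - 85181/1264494) = 1/(-5955851921/1264494) = -1264494/5955851921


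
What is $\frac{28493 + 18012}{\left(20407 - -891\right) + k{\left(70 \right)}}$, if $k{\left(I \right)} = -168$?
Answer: $\frac{9301}{4226} \approx 2.2009$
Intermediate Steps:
$\frac{28493 + 18012}{\left(20407 - -891\right) + k{\left(70 \right)}} = \frac{28493 + 18012}{\left(20407 - -891\right) - 168} = \frac{46505}{\left(20407 + 891\right) - 168} = \frac{46505}{21298 - 168} = \frac{46505}{21130} = 46505 \cdot \frac{1}{21130} = \frac{9301}{4226}$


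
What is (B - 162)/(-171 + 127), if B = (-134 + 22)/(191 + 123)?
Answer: 12745/3454 ≈ 3.6899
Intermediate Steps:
B = -56/157 (B = -112/314 = -112*1/314 = -56/157 ≈ -0.35669)
(B - 162)/(-171 + 127) = (-56/157 - 162)/(-171 + 127) = -25490/157/(-44) = -25490/157*(-1/44) = 12745/3454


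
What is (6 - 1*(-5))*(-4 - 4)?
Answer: -88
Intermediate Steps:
(6 - 1*(-5))*(-4 - 4) = (6 + 5)*(-8) = 11*(-8) = -88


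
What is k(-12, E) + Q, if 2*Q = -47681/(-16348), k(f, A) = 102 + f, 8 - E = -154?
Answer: 2990321/32696 ≈ 91.458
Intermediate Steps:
E = 162 (E = 8 - 1*(-154) = 8 + 154 = 162)
Q = 47681/32696 (Q = (-47681/(-16348))/2 = (-47681*(-1/16348))/2 = (½)*(47681/16348) = 47681/32696 ≈ 1.4583)
k(-12, E) + Q = (102 - 12) + 47681/32696 = 90 + 47681/32696 = 2990321/32696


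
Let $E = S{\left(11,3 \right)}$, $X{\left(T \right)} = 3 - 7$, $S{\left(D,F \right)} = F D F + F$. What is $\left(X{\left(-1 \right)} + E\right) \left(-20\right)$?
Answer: $-1960$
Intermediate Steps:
$S{\left(D,F \right)} = F + D F^{2}$ ($S{\left(D,F \right)} = D F F + F = D F^{2} + F = F + D F^{2}$)
$X{\left(T \right)} = -4$ ($X{\left(T \right)} = 3 - 7 = -4$)
$E = 102$ ($E = 3 \left(1 + 11 \cdot 3\right) = 3 \left(1 + 33\right) = 3 \cdot 34 = 102$)
$\left(X{\left(-1 \right)} + E\right) \left(-20\right) = \left(-4 + 102\right) \left(-20\right) = 98 \left(-20\right) = -1960$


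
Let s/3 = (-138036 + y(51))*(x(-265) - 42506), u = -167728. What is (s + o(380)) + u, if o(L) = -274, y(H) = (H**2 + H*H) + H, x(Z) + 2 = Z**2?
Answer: -11041207235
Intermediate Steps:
x(Z) = -2 + Z**2
y(H) = H + 2*H**2 (y(H) = (H**2 + H**2) + H = 2*H**2 + H = H + 2*H**2)
s = -11041039233 (s = 3*((-138036 + 51*(1 + 2*51))*((-2 + (-265)**2) - 42506)) = 3*((-138036 + 51*(1 + 102))*((-2 + 70225) - 42506)) = 3*((-138036 + 51*103)*(70223 - 42506)) = 3*((-138036 + 5253)*27717) = 3*(-132783*27717) = 3*(-3680346411) = -11041039233)
(s + o(380)) + u = (-11041039233 - 274) - 167728 = -11041039507 - 167728 = -11041207235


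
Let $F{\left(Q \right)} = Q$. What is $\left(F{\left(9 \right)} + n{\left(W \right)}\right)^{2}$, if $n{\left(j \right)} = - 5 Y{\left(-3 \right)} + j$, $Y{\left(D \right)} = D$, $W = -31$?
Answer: $49$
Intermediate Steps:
$n{\left(j \right)} = 15 + j$ ($n{\left(j \right)} = \left(-5\right) \left(-3\right) + j = 15 + j$)
$\left(F{\left(9 \right)} + n{\left(W \right)}\right)^{2} = \left(9 + \left(15 - 31\right)\right)^{2} = \left(9 - 16\right)^{2} = \left(-7\right)^{2} = 49$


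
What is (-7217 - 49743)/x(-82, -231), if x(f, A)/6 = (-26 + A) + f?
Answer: 28480/1017 ≈ 28.004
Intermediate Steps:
x(f, A) = -156 + 6*A + 6*f (x(f, A) = 6*((-26 + A) + f) = 6*(-26 + A + f) = -156 + 6*A + 6*f)
(-7217 - 49743)/x(-82, -231) = (-7217 - 49743)/(-156 + 6*(-231) + 6*(-82)) = -56960/(-156 - 1386 - 492) = -56960/(-2034) = -56960*(-1/2034) = 28480/1017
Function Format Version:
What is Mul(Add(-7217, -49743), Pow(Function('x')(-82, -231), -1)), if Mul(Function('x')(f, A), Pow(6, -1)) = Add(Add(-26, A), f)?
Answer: Rational(28480, 1017) ≈ 28.004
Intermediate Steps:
Function('x')(f, A) = Add(-156, Mul(6, A), Mul(6, f)) (Function('x')(f, A) = Mul(6, Add(Add(-26, A), f)) = Mul(6, Add(-26, A, f)) = Add(-156, Mul(6, A), Mul(6, f)))
Mul(Add(-7217, -49743), Pow(Function('x')(-82, -231), -1)) = Mul(Add(-7217, -49743), Pow(Add(-156, Mul(6, -231), Mul(6, -82)), -1)) = Mul(-56960, Pow(Add(-156, -1386, -492), -1)) = Mul(-56960, Pow(-2034, -1)) = Mul(-56960, Rational(-1, 2034)) = Rational(28480, 1017)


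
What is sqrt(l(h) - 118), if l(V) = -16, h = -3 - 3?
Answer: I*sqrt(134) ≈ 11.576*I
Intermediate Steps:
h = -6
sqrt(l(h) - 118) = sqrt(-16 - 118) = sqrt(-134) = I*sqrt(134)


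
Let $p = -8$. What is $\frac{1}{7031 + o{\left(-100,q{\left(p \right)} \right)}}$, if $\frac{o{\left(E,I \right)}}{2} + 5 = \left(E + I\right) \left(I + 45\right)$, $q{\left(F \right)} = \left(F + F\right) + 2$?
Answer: $- \frac{1}{47} \approx -0.021277$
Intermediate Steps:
$q{\left(F \right)} = 2 + 2 F$ ($q{\left(F \right)} = 2 F + 2 = 2 + 2 F$)
$o{\left(E,I \right)} = -10 + 2 \left(45 + I\right) \left(E + I\right)$ ($o{\left(E,I \right)} = -10 + 2 \left(E + I\right) \left(I + 45\right) = -10 + 2 \left(E + I\right) \left(45 + I\right) = -10 + 2 \left(45 + I\right) \left(E + I\right)$)
$\frac{1}{7031 + o{\left(-100,q{\left(p \right)} \right)}} = \frac{1}{7031 + \left(-10 + 2 \left(2 + 2 \left(-8\right)\right)^{2} + 90 \left(-100\right) + 90 \left(2 + 2 \left(-8\right)\right) + 2 \left(-100\right) \left(2 + 2 \left(-8\right)\right)\right)} = \frac{1}{7031 + \left(-10 + 2 \left(2 - 16\right)^{2} - 9000 + 90 \left(2 - 16\right) + 2 \left(-100\right) \left(2 - 16\right)\right)} = \frac{1}{7031 + \left(-10 + 2 \left(-14\right)^{2} - 9000 + 90 \left(-14\right) + 2 \left(-100\right) \left(-14\right)\right)} = \frac{1}{7031 - 7078} = \frac{1}{-47} = - \frac{1}{47}$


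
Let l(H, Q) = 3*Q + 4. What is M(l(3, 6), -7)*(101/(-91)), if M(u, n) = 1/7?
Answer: -101/637 ≈ -0.15856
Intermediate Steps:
l(H, Q) = 4 + 3*Q
M(u, n) = 1/7
M(l(3, 6), -7)*(101/(-91)) = (101/(-91))/7 = (101*(-1/91))/7 = (1/7)*(-101/91) = -101/637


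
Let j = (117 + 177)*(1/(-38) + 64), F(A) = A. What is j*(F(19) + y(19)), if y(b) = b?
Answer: 714714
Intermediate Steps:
j = 357357/19 (j = 294*(-1/38 + 64) = 294*(2431/38) = 357357/19 ≈ 18808.)
j*(F(19) + y(19)) = 357357*(19 + 19)/19 = (357357/19)*38 = 714714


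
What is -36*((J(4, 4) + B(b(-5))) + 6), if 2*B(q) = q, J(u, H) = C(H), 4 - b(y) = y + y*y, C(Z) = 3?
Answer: -36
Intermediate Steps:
b(y) = 4 - y - y² (b(y) = 4 - (y + y*y) = 4 - (y + y²) = 4 + (-y - y²) = 4 - y - y²)
J(u, H) = 3
B(q) = q/2
-36*((J(4, 4) + B(b(-5))) + 6) = -36*((3 + (4 - 1*(-5) - 1*(-5)²)/2) + 6) = -36*((3 + (4 + 5 - 1*25)/2) + 6) = -36*((3 + (4 + 5 - 25)/2) + 6) = -36*((3 + (½)*(-16)) + 6) = -36*((3 - 8) + 6) = -36*(-5 + 6) = -36*1 = -36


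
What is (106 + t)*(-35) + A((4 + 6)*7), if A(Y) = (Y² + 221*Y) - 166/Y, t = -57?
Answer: 652842/35 ≈ 18653.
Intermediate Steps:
A(Y) = Y² - 166/Y + 221*Y
(106 + t)*(-35) + A((4 + 6)*7) = (106 - 57)*(-35) + (-166 + ((4 + 6)*7)²*(221 + (4 + 6)*7))/(((4 + 6)*7)) = 49*(-35) + (-166 + (10*7)²*(221 + 10*7))/((10*7)) = -1715 + (-166 + 70²*(221 + 70))/70 = -1715 + (-166 + 4900*291)/70 = -1715 + (-166 + 1425900)/70 = -1715 + (1/70)*1425734 = -1715 + 712867/35 = 652842/35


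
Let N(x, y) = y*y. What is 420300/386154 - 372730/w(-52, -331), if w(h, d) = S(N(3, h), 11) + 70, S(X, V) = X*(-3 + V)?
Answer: -1248239165/77595501 ≈ -16.086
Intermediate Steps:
N(x, y) = y**2
w(h, d) = 70 + 8*h**2 (w(h, d) = h**2*(-3 + 11) + 70 = h**2*8 + 70 = 8*h**2 + 70 = 70 + 8*h**2)
420300/386154 - 372730/w(-52, -331) = 420300/386154 - 372730/(70 + 8*(-52)**2) = 420300*(1/386154) - 372730/(70 + 8*2704) = 23350/21453 - 372730/(70 + 21632) = 23350/21453 - 372730/21702 = 23350/21453 - 372730*1/21702 = 23350/21453 - 186365/10851 = -1248239165/77595501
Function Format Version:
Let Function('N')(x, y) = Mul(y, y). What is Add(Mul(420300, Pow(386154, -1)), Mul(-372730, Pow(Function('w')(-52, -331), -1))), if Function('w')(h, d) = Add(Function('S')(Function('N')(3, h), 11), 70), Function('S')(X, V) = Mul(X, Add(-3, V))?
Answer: Rational(-1248239165, 77595501) ≈ -16.086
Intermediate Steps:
Function('N')(x, y) = Pow(y, 2)
Function('w')(h, d) = Add(70, Mul(8, Pow(h, 2))) (Function('w')(h, d) = Add(Mul(Pow(h, 2), Add(-3, 11)), 70) = Add(Mul(Pow(h, 2), 8), 70) = Add(Mul(8, Pow(h, 2)), 70) = Add(70, Mul(8, Pow(h, 2))))
Add(Mul(420300, Pow(386154, -1)), Mul(-372730, Pow(Function('w')(-52, -331), -1))) = Add(Mul(420300, Pow(386154, -1)), Mul(-372730, Pow(Add(70, Mul(8, Pow(-52, 2))), -1))) = Add(Mul(420300, Rational(1, 386154)), Mul(-372730, Pow(Add(70, Mul(8, 2704)), -1))) = Add(Rational(23350, 21453), Mul(-372730, Pow(Add(70, 21632), -1))) = Add(Rational(23350, 21453), Mul(-372730, Pow(21702, -1))) = Add(Rational(23350, 21453), Mul(-372730, Rational(1, 21702))) = Add(Rational(23350, 21453), Rational(-186365, 10851)) = Rational(-1248239165, 77595501)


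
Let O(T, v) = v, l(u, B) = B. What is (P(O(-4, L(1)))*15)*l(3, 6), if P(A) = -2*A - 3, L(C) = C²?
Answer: -450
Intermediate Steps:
P(A) = -3 - 2*A
(P(O(-4, L(1)))*15)*l(3, 6) = ((-3 - 2*1²)*15)*6 = ((-3 - 2*1)*15)*6 = ((-3 - 2)*15)*6 = -5*15*6 = -75*6 = -450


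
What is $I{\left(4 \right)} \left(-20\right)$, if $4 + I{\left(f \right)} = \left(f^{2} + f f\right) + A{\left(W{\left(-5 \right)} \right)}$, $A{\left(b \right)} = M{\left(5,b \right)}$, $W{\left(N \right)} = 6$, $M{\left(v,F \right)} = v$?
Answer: $-660$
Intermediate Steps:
$A{\left(b \right)} = 5$
$I{\left(f \right)} = 1 + 2 f^{2}$ ($I{\left(f \right)} = -4 + \left(\left(f^{2} + f f\right) + 5\right) = -4 + \left(\left(f^{2} + f^{2}\right) + 5\right) = -4 + \left(2 f^{2} + 5\right) = -4 + \left(5 + 2 f^{2}\right) = 1 + 2 f^{2}$)
$I{\left(4 \right)} \left(-20\right) = \left(1 + 2 \cdot 4^{2}\right) \left(-20\right) = \left(1 + 2 \cdot 16\right) \left(-20\right) = \left(1 + 32\right) \left(-20\right) = 33 \left(-20\right) = -660$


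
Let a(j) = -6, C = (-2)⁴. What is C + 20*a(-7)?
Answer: -104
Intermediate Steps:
C = 16
C + 20*a(-7) = 16 + 20*(-6) = 16 - 120 = -104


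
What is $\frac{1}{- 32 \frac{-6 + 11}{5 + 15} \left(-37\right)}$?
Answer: $\frac{1}{296} \approx 0.0033784$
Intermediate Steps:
$\frac{1}{- 32 \frac{-6 + 11}{5 + 15} \left(-37\right)} = \frac{1}{- 32 \cdot \frac{5}{20} \left(-37\right)} = \frac{1}{- 32 \cdot 5 \cdot \frac{1}{20} \left(-37\right)} = \frac{1}{\left(-32\right) \frac{1}{4} \left(-37\right)} = \frac{1}{\left(-8\right) \left(-37\right)} = \frac{1}{296}$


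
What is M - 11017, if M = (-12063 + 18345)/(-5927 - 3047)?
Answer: -49436420/4487 ≈ -11018.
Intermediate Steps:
M = -3141/4487 (M = 6282/(-8974) = 6282*(-1/8974) = -3141/4487 ≈ -0.70002)
M - 11017 = -3141/4487 - 11017 = -49436420/4487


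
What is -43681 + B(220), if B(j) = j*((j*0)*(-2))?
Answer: -43681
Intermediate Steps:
B(j) = 0 (B(j) = j*(0*(-2)) = j*0 = 0)
-43681 + B(220) = -43681 + 0 = -43681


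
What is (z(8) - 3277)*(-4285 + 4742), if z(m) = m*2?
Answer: -1490277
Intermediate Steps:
z(m) = 2*m
(z(8) - 3277)*(-4285 + 4742) = (2*8 - 3277)*(-4285 + 4742) = (16 - 3277)*457 = -3261*457 = -1490277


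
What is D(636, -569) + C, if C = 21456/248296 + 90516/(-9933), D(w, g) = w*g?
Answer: -37189396535450/102763507 ≈ -3.6189e+5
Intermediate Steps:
D(w, g) = g*w
C = -927568262/102763507 (C = 21456*(1/248296) + 90516*(-1/9933) = 2682/31037 - 30172/3311 = -927568262/102763507 ≈ -9.0262)
D(636, -569) + C = -569*636 - 927568262/102763507 = -361884 - 927568262/102763507 = -37189396535450/102763507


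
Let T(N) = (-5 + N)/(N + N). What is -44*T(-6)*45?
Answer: -1815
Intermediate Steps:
T(N) = (-5 + N)/(2*N) (T(N) = (-5 + N)/((2*N)) = (-5 + N)*(1/(2*N)) = (-5 + N)/(2*N))
-44*T(-6)*45 = -22*(-5 - 6)/(-6)*45 = -22*(-1)*(-11)/6*45 = -44*11/12*45 = -121/3*45 = -1815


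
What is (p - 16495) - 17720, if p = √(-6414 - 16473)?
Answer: -34215 + 3*I*√2543 ≈ -34215.0 + 151.28*I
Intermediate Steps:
p = 3*I*√2543 (p = √(-22887) = 3*I*√2543 ≈ 151.28*I)
(p - 16495) - 17720 = (3*I*√2543 - 16495) - 17720 = (-16495 + 3*I*√2543) - 17720 = -34215 + 3*I*√2543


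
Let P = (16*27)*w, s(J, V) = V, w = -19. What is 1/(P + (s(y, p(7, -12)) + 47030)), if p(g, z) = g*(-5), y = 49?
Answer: 1/38787 ≈ 2.5782e-5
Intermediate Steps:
p(g, z) = -5*g
P = -8208 (P = (16*27)*(-19) = 432*(-19) = -8208)
1/(P + (s(y, p(7, -12)) + 47030)) = 1/(-8208 + (-5*7 + 47030)) = 1/(-8208 + (-35 + 47030)) = 1/(-8208 + 46995) = 1/38787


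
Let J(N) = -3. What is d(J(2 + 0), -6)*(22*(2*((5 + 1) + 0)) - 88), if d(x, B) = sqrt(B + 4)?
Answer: 176*I*sqrt(2) ≈ 248.9*I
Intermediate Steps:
d(x, B) = sqrt(4 + B)
d(J(2 + 0), -6)*(22*(2*((5 + 1) + 0)) - 88) = sqrt(4 - 6)*(22*(2*((5 + 1) + 0)) - 88) = sqrt(-2)*(22*(2*(6 + 0)) - 88) = (I*sqrt(2))*(22*(2*6) - 88) = (I*sqrt(2))*(22*12 - 88) = (I*sqrt(2))*(264 - 88) = (I*sqrt(2))*176 = 176*I*sqrt(2)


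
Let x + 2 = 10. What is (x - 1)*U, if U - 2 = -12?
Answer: -70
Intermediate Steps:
x = 8 (x = -2 + 10 = 8)
U = -10 (U = 2 - 12 = -10)
(x - 1)*U = (8 - 1)*(-10) = 7*(-10) = -70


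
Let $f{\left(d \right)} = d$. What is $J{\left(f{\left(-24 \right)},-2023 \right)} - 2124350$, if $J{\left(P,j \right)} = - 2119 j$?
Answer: $2162387$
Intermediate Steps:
$J{\left(f{\left(-24 \right)},-2023 \right)} - 2124350 = \left(-2119\right) \left(-2023\right) - 2124350 = 4286737 - 2124350 = 2162387$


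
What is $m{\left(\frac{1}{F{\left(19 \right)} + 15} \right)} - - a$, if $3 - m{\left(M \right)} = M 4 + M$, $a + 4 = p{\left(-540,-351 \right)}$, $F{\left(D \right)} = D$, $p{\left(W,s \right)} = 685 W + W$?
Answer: $- \frac{12594999}{34} \approx -3.7044 \cdot 10^{5}$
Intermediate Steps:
$p{\left(W,s \right)} = 686 W$
$a = -370444$ ($a = -4 + 686 \left(-540\right) = -4 - 370440 = -370444$)
$m{\left(M \right)} = 3 - 5 M$ ($m{\left(M \right)} = 3 - \left(M 4 + M\right) = 3 - \left(4 M + M\right) = 3 - 5 M$)
$m{\left(\frac{1}{F{\left(19 \right)} + 15} \right)} - - a = \left(3 - \frac{5}{19 + 15}\right) - \left(-1\right) \left(-370444\right) = \left(3 - \frac{5}{34}\right) - 370444 = \frac{97}{34} - 370444 = - \frac{12594999}{34}$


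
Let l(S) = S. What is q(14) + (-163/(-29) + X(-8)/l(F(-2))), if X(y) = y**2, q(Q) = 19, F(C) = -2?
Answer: -214/29 ≈ -7.3793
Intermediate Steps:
q(14) + (-163/(-29) + X(-8)/l(F(-2))) = 19 + (-163/(-29) + (-8)**2/(-2)) = 19 + (-163*(-1/29) + 64*(-1/2)) = 19 + (163/29 - 32) = 19 - 765/29 = -214/29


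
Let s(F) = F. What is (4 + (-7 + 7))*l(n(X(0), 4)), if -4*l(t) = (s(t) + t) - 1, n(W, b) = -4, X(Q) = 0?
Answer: 9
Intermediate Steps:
l(t) = ¼ - t/2 (l(t) = -((t + t) - 1)/4 = -(2*t - 1)/4 = -(-1 + 2*t)/4 = ¼ - t/2)
(4 + (-7 + 7))*l(n(X(0), 4)) = (4 + (-7 + 7))*(¼ - ½*(-4)) = (4 + 0)*(¼ + 2) = 4*(9/4) = 9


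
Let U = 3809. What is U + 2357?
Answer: 6166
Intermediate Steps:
U + 2357 = 3809 + 2357 = 6166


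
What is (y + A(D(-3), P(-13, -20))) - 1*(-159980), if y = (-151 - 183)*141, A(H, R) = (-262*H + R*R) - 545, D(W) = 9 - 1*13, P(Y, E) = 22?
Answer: 113873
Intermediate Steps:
D(W) = -4 (D(W) = 9 - 13 = -4)
A(H, R) = -545 + R² - 262*H (A(H, R) = (-262*H + R²) - 545 = (R² - 262*H) - 545 = -545 + R² - 262*H)
y = -47094 (y = -334*141 = -47094)
(y + A(D(-3), P(-13, -20))) - 1*(-159980) = (-47094 + (-545 + 22² - 262*(-4))) - 1*(-159980) = (-47094 + (-545 + 484 + 1048)) + 159980 = (-47094 + 987) + 159980 = -46107 + 159980 = 113873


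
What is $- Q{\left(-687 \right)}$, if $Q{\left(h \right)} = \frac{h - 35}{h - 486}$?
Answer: $- \frac{722}{1173} \approx -0.61552$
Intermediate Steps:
$Q{\left(h \right)} = \frac{-35 + h}{-486 + h}$
$- Q{\left(-687 \right)} = - \frac{-35 - 687}{-486 - 687} = - \frac{-722}{-1173} = - \frac{\left(-1\right) \left(-722\right)}{1173} = \left(-1\right) \frac{722}{1173} = - \frac{722}{1173}$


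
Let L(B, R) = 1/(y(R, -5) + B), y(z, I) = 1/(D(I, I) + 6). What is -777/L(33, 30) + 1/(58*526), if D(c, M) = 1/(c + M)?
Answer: -46390129153/1799972 ≈ -25773.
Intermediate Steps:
D(c, M) = 1/(M + c)
y(z, I) = 1/(6 + 1/(2*I)) (y(z, I) = 1/(1/(I + I) + 6) = 1/(1/(2*I) + 6) = 1/(6 + 1/(2*I)))
L(B, R) = 1/(10/59 + B) (L(B, R) = 1/(2*(-5)/(1 + 12*(-5)) + B) = 1/(2*(-5)/(1 - 60) + B) = 1/(2*(-5)/(-59) + B) = 1/(2*(-5)*(-1/59) + B) = 1/(10/59 + B))
-777/L(33, 30) + 1/(58*526) = -777/(59/(10 + 59*33)) + 1/(58*526) = -777/(59/(10 + 1947)) + (1/58)*(1/526) = -777/(59/1957) + 1/30508 = -777/(59*(1/1957)) + 1/30508 = -777/59/1957 + 1/30508 = -777*1957/59 + 1/30508 = -1520589/59 + 1/30508 = -46390129153/1799972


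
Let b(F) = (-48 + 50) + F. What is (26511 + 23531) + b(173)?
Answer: 50217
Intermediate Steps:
b(F) = 2 + F
(26511 + 23531) + b(173) = (26511 + 23531) + (2 + 173) = 50042 + 175 = 50217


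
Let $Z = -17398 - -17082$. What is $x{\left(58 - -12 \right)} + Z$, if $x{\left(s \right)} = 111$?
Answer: $-205$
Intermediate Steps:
$Z = -316$ ($Z = -17398 + 17082 = -316$)
$x{\left(58 - -12 \right)} + Z = 111 - 316 = -205$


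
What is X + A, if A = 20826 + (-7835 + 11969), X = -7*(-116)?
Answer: 25772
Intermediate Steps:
X = 812
A = 24960 (A = 20826 + 4134 = 24960)
X + A = 812 + 24960 = 25772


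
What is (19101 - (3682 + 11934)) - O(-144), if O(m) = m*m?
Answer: -17251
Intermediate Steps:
O(m) = m²
(19101 - (3682 + 11934)) - O(-144) = (19101 - (3682 + 11934)) - 1*(-144)² = (19101 - 1*15616) - 1*20736 = (19101 - 15616) - 20736 = 3485 - 20736 = -17251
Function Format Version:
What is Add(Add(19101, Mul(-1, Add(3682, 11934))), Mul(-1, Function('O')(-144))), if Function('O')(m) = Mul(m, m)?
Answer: -17251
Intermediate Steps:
Function('O')(m) = Pow(m, 2)
Add(Add(19101, Mul(-1, Add(3682, 11934))), Mul(-1, Function('O')(-144))) = Add(Add(19101, Mul(-1, Add(3682, 11934))), Mul(-1, Pow(-144, 2))) = Add(Add(19101, Mul(-1, 15616)), Mul(-1, 20736)) = Add(Add(19101, -15616), -20736) = Add(3485, -20736) = -17251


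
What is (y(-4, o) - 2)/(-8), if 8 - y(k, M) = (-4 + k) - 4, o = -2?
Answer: -9/4 ≈ -2.2500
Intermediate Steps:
y(k, M) = 16 - k (y(k, M) = 8 - ((-4 + k) - 4) = 8 - (-8 + k) = 8 + (8 - k) = 16 - k)
(y(-4, o) - 2)/(-8) = ((16 - 1*(-4)) - 2)/(-8) = -((16 + 4) - 2)/8 = -(20 - 2)/8 = -⅛*18 = -9/4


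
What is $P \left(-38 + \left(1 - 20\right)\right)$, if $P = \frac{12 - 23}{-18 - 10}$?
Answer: $- \frac{627}{28} \approx -22.393$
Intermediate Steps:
$P = \frac{11}{28}$ ($P = - \frac{11}{-28} = \left(-11\right) \left(- \frac{1}{28}\right) = \frac{11}{28} \approx 0.39286$)
$P \left(-38 + \left(1 - 20\right)\right) = \frac{11 \left(-38 + \left(1 - 20\right)\right)}{28} = \frac{11 \left(-38 - 19\right)}{28} = \frac{11}{28} \left(-57\right) = - \frac{627}{28}$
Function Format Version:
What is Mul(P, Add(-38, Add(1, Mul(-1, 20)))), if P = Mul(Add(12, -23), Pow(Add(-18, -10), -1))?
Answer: Rational(-627, 28) ≈ -22.393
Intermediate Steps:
P = Rational(11, 28) (P = Mul(-11, Pow(-28, -1)) = Mul(-11, Rational(-1, 28)) = Rational(11, 28) ≈ 0.39286)
Mul(P, Add(-38, Add(1, Mul(-1, 20)))) = Mul(Rational(11, 28), Add(-38, Add(1, Mul(-1, 20)))) = Mul(Rational(11, 28), Add(-38, Add(1, -20))) = Mul(Rational(11, 28), Add(-38, -19)) = Mul(Rational(11, 28), -57) = Rational(-627, 28)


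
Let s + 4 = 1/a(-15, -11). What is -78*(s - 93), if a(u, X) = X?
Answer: 83304/11 ≈ 7573.1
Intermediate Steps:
s = -45/11 (s = -4 + 1/(-11) = -4 - 1/11 = -45/11 ≈ -4.0909)
-78*(s - 93) = -78*(-45/11 - 93) = -78*(-1068/11) = 83304/11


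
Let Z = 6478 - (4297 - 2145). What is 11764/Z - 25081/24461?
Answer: 89629399/52909143 ≈ 1.6940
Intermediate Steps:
Z = 4326 (Z = 6478 - 1*2152 = 6478 - 2152 = 4326)
11764/Z - 25081/24461 = 11764/4326 - 25081/24461 = 11764*(1/4326) - 25081*1/24461 = 5882/2163 - 25081/24461 = 89629399/52909143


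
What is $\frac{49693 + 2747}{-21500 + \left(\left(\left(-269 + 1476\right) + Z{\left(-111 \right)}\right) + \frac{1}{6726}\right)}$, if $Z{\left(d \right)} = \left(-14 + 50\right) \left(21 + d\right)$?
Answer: $- \frac{352711440}{158282957} \approx -2.2284$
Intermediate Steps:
$Z{\left(d \right)} = 756 + 36 d$ ($Z{\left(d \right)} = 36 \left(21 + d\right) = 756 + 36 d$)
$\frac{49693 + 2747}{-21500 + \left(\left(\left(-269 + 1476\right) + Z{\left(-111 \right)}\right) + \frac{1}{6726}\right)} = \frac{49693 + 2747}{-21500 + \left(\left(\left(-269 + 1476\right) + \left(756 + 36 \left(-111\right)\right)\right) + \frac{1}{6726}\right)} = \frac{52440}{-21500 + \left(\left(1207 + \left(756 - 3996\right)\right) + \frac{1}{6726}\right)} = \frac{52440}{-21500 + \left(\left(1207 - 3240\right) + \frac{1}{6726}\right)} = \frac{52440}{-21500 + \left(-2033 + \frac{1}{6726}\right)} = \frac{52440}{-21500 - \frac{13673957}{6726}} = \frac{52440}{- \frac{158282957}{6726}} = 52440 \left(- \frac{6726}{158282957}\right) = - \frac{352711440}{158282957}$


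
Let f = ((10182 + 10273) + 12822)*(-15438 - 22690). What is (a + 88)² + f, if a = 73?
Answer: -1268759535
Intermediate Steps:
f = -1268785456 (f = (20455 + 12822)*(-38128) = 33277*(-38128) = -1268785456)
(a + 88)² + f = (73 + 88)² - 1268785456 = 161² - 1268785456 = 25921 - 1268785456 = -1268759535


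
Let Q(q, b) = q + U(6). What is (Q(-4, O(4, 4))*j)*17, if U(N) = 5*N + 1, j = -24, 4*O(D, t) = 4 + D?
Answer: -11016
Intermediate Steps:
O(D, t) = 1 + D/4 (O(D, t) = (4 + D)/4 = 1 + D/4)
U(N) = 1 + 5*N
Q(q, b) = 31 + q (Q(q, b) = q + (1 + 5*6) = q + (1 + 30) = q + 31 = 31 + q)
(Q(-4, O(4, 4))*j)*17 = ((31 - 4)*(-24))*17 = (27*(-24))*17 = -648*17 = -11016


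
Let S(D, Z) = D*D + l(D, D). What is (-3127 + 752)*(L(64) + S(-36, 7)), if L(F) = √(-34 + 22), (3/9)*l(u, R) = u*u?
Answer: -12312000 - 4750*I*√3 ≈ -1.2312e+7 - 8227.2*I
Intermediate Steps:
l(u, R) = 3*u² (l(u, R) = 3*(u*u) = 3*u²)
L(F) = 2*I*√3 (L(F) = √(-12) = 2*I*√3)
S(D, Z) = 4*D² (S(D, Z) = D*D + 3*D² = D² + 3*D² = 4*D²)
(-3127 + 752)*(L(64) + S(-36, 7)) = (-3127 + 752)*(2*I*√3 + 4*(-36)²) = -2375*(2*I*√3 + 4*1296) = -2375*(2*I*√3 + 5184) = -2375*(5184 + 2*I*√3) = -12312000 - 4750*I*√3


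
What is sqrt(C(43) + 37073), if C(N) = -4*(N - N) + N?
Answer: 6*sqrt(1031) ≈ 192.66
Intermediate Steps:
C(N) = N (C(N) = -4*0 + N = 0 + N = N)
sqrt(C(43) + 37073) = sqrt(43 + 37073) = sqrt(37116) = 6*sqrt(1031)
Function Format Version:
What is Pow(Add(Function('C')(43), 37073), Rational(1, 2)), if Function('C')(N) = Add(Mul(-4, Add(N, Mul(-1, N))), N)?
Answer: Mul(6, Pow(1031, Rational(1, 2))) ≈ 192.66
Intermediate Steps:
Function('C')(N) = N (Function('C')(N) = Add(Mul(-4, 0), N) = Add(0, N) = N)
Pow(Add(Function('C')(43), 37073), Rational(1, 2)) = Pow(Add(43, 37073), Rational(1, 2)) = Pow(37116, Rational(1, 2)) = Mul(6, Pow(1031, Rational(1, 2)))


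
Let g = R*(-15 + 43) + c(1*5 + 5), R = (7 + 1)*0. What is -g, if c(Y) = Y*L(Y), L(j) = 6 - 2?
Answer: -40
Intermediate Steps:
L(j) = 4
R = 0 (R = 8*0 = 0)
c(Y) = 4*Y (c(Y) = Y*4 = 4*Y)
g = 40 (g = 0*(-15 + 43) + 4*(1*5 + 5) = 0*28 + 4*(5 + 5) = 0 + 4*10 = 0 + 40 = 40)
-g = -1*40 = -40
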